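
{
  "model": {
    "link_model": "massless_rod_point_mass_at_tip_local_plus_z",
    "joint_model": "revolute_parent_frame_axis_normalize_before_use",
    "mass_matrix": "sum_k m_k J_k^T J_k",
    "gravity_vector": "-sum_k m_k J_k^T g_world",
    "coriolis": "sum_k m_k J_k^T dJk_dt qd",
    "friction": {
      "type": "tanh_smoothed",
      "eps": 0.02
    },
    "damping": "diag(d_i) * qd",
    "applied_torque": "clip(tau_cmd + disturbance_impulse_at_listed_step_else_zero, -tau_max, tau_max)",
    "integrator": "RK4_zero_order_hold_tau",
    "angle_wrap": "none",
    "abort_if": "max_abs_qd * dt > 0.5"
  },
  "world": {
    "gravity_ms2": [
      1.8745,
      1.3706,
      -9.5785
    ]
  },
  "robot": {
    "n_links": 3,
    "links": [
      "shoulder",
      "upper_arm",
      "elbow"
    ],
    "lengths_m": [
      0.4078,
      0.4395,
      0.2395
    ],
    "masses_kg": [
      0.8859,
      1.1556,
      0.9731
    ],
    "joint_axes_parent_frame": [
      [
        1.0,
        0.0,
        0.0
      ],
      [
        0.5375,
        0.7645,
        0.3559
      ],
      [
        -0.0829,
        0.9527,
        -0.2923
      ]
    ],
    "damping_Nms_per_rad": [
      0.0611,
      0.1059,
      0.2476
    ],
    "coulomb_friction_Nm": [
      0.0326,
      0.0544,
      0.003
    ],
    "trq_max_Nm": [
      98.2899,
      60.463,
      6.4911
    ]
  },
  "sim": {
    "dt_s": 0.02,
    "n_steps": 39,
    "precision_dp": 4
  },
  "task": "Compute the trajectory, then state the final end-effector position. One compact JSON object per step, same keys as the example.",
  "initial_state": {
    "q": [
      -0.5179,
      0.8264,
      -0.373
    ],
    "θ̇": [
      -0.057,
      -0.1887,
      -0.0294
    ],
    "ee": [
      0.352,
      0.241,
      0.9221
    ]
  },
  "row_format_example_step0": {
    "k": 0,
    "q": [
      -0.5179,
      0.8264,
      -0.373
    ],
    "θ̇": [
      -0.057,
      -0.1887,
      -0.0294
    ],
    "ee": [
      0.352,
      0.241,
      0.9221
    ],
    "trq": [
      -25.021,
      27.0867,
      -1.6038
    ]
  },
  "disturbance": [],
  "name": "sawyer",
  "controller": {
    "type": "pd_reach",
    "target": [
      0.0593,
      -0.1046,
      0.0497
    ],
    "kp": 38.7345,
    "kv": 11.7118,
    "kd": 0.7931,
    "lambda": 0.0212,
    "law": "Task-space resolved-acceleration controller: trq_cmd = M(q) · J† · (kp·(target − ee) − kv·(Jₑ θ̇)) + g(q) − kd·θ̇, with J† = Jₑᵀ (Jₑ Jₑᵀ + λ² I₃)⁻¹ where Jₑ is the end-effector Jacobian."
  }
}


{"k":1,"q":[-0.533,0.8528,-0.4489],"\u03b8\u0307":[-1.4149,2.7183,-7.1512],"ee":[0.3489,0.2407,0.9161],"trq":[-11.6153,14.7035,3.5935]}
{"k":2,"q":[-0.565,0.9137,-0.5827],"\u03b8\u0307":[-1.7968,3.3812,-6.231],"ee":[0.3495,0.2392,0.8982],"trq":[0.6817,5.7651,0.9992]}
{"k":3,"q":[-0.6025,0.9839,-0.6978],"\u03b8\u0307":[-1.9564,3.6492,-5.2952],"ee":[0.3573,0.2393,0.873],"trq":[7.875,0.5571,-0.7769]}
{"k":4,"q":[-0.6422,1.0578,-0.797],"\u03b8\u0307":[-2.0113,3.7497,-4.644],"ee":[0.3685,0.24,0.8435],"trq":[12.0627,-2.5938,-1.7604]}
{"k":5,"q":[-0.6823,1.1328,-0.8851],"\u03b8\u0307":[-2.0034,3.7556,-4.1758],"ee":[0.3808,0.2401,0.8116],"trq":[14.442,-4.5589,-2.2653]}
{"k":6,"q":[-0.7219,1.2074,-0.9649],"\u03b8\u0307":[-1.9558,3.7079,-3.8222],"ee":[0.3927,0.2392,0.7783],"trq":[15.6808,-5.8127,-2.4831]}
{"k":7,"q":[-0.7602,1.2807,-1.0384],"\u03b8\u0307":[-1.8823,3.6315,-3.5427],"ee":[0.4034,0.237,0.7445],"trq":[16.1823,-6.6314,-2.5281]}
{"k":8,"q":[-0.797,1.3524,-1.1068],"\u03b8\u0307":[-1.7912,3.5411,-3.3115],"ee":[0.4125,0.2334,0.7106],"trq":[16.2027,-7.1813,-2.4701]}
{"k":9,"q":[-0.8318,1.4223,-1.1709],"\u03b8\u0307":[-1.6878,3.4456,-3.1124],"ee":[0.4198,0.2283,0.6771],"trq":[15.9111,-7.5645,-2.3531]}
{"k":10,"q":[-0.8644,1.4902,-1.2313],"\u03b8\u0307":[-1.5755,3.3498,-2.9348],"ee":[0.4252,0.2219,0.6442],"trq":[15.4211,-7.8436,-2.2051]}
{"k":11,"q":[-0.8948,1.5562,-1.2882],"\u03b8\u0307":[-1.4564,3.2563,-2.7719],"ee":[0.4289,0.2142,0.6122],"trq":[14.8105,-8.0572,-2.0435]}
{"k":12,"q":[-0.9227,1.6204,-1.342],"\u03b8\u0307":[-1.3321,3.166,-2.6194],"ee":[0.4309,0.2053,0.5811],"trq":[14.133,-8.2284,-1.8795]}
{"k":13,"q":[-0.9481,1.6829,-1.3928],"\u03b8\u0307":[-1.2034,3.079,-2.4748],"ee":[0.4313,0.1954,0.5512],"trq":[13.4261,-8.371,-1.72]}
{"k":14,"q":[-0.9709,1.7436,-1.4408],"\u03b8\u0307":[-1.0712,2.9951,-2.3366],"ee":[0.4302,0.1847,0.5223],"trq":[12.7158,-8.4932,-1.5691]}
{"k":15,"q":[-0.991,1.8027,-1.4862],"\u03b8\u0307":[-0.9359,2.9135,-2.2041],"ee":[0.4279,0.1733,0.4947],"trq":[12.0205,-8.5993,-1.429]}
{"k":16,"q":[-1.0084,1.8601,-1.5289],"\u03b8\u0307":[-0.7981,2.8335,-2.0771],"ee":[0.4243,0.1614,0.4681],"trq":[11.3528,-8.692,-1.301]}
{"k":17,"q":[-1.023,1.916,-1.5691],"\u03b8\u0307":[-0.6584,2.7542,-1.9554],"ee":[0.4197,0.1491,0.4428],"trq":[10.7217,-8.7724,-1.1855]}
{"k":18,"q":[-1.0348,1.9703,-1.607],"\u03b8\u0307":[-0.5173,2.675,-1.8391],"ee":[0.4141,0.1366,0.4186],"trq":[10.1331,-8.8411,-1.0826]}
{"k":19,"q":[-1.0437,2.023,-1.6426],"\u03b8\u0307":[-0.3753,2.5952,-1.7284],"ee":[0.4078,0.124,0.3955],"trq":[9.591,-8.8984,-0.9919]}
{"k":20,"q":[-1.0499,2.0741,-1.676],"\u03b8\u0307":[-0.2332,2.5142,-1.6232],"ee":[0.4007,0.1115,0.3735],"trq":[9.0975,-8.9444,-0.9131]}
{"k":21,"q":[-1.0532,2.1236,-1.7074],"\u03b8\u0307":[-0.0916,2.4316,-1.5238],"ee":[0.393,0.0991,0.3525],"trq":[8.6538,-8.9791,-0.8456]}
{"k":22,"q":[-1.0536,2.1713,-1.7369],"\u03b8\u0307":[0.048,2.3469,-1.43],"ee":[0.3848,0.0871,0.3325],"trq":[8.2639,-9.0024,-0.7887]}
{"k":23,"q":[-1.0513,2.2174,-1.7646],"\u03b8\u0307":[0.1828,2.2599,-1.3417],"ee":[0.3762,0.0755,0.3135],"trq":[7.9362,-9.0137,-0.742]}
{"k":24,"q":[-1.0464,2.2617,-1.7906],"\u03b8\u0307":[0.3163,2.1705,-1.2596],"ee":[0.3673,0.0644,0.2954],"trq":[7.6511,-9.013,-0.7041]}
{"k":25,"q":[-1.0388,2.3042,-1.815],"\u03b8\u0307":[0.4481,2.0789,-1.1835],"ee":[0.3582,0.0538,0.2782],"trq":[7.4069,-9.0002,-0.6745]}
{"k":26,"q":[-1.0285,2.3449,-1.8379],"\u03b8\u0307":[0.5783,1.9853,-1.1135],"ee":[0.3489,0.0439,0.262],"trq":[7.2011,-8.9753,-0.6527]}
{"k":27,"q":[-1.0157,2.3836,-1.8595],"\u03b8\u0307":[0.7072,1.8898,-1.0496],"ee":[0.3397,0.0346,0.2466],"trq":[7.0302,-8.938,-0.638]}
{"k":28,"q":[-1.0003,2.4204,-1.8799],"\u03b8\u0307":[0.8354,1.7929,-0.9916],"ee":[0.3304,0.026,0.2321],"trq":[6.89,-8.8879,-0.63]}
{"k":29,"q":[-0.9823,2.4553,-1.8992],"\u03b8\u0307":[0.9634,1.6951,-0.9395],"ee":[0.3212,0.018,0.2184],"trq":[6.7755,-8.8248,-0.6281]}
{"k":30,"q":[-0.9618,2.4883,-1.9175],"\u03b8\u0307":[1.0921,1.597,-0.8931],"ee":[0.3122,0.0107,0.2056],"trq":[6.6815,-8.7483,-0.6319]}
{"k":31,"q":[-0.9387,2.5192,-1.9349],"\u03b8\u0307":[1.2222,1.499,-0.8523],"ee":[0.3034,0.004,0.1935],"trq":[6.602,-8.6577,-0.641]}
{"k":32,"q":[-0.9129,2.5482,-1.9516],"\u03b8\u0307":[1.3541,1.4017,-0.8166],"ee":[0.2948,-0.0022,0.1823],"trq":[6.531,-8.5525,-0.6553]}
{"k":33,"q":[-0.8845,2.5753,-1.9676],"\u03b8\u0307":[1.4882,1.3058,-0.7858],"ee":[0.2865,-0.0078,0.1718],"trq":[6.4622,-8.4319,-0.6745]}
{"k":34,"q":[-0.8534,2.6005,-1.9831],"\u03b8\u0307":[1.6243,1.2117,-0.7596],"ee":[0.2785,-0.013,0.162],"trq":[6.3893,-8.295,-0.6984]}
{"k":35,"q":[-0.8195,2.6238,-1.9981],"\u03b8\u0307":[1.762,1.12,-0.7374],"ee":[0.2708,-0.0177,0.153],"trq":[6.306,-8.1406,-0.7267]}
{"k":36,"q":[-0.7829,2.6453,-2.0126],"\u03b8\u0307":[1.9004,1.031,-0.719],"ee":[0.2634,-0.0221,0.1446],"trq":[6.2063,-7.9678,-0.7591]}
{"k":37,"q":[-0.7436,2.6651,-2.0269],"\u03b8\u0307":[2.0384,0.9452,-0.704],"ee":[0.2564,-0.0261,0.1369],"trq":[6.0844,-7.775,-0.7954]}
{"k":38,"q":[-0.7014,2.6832,-2.0408],"\u03b8\u0307":[2.1742,0.8629,-0.6919],"ee":[0.2497,-0.03,0.1297],"trq":[5.9354,-7.5613,-0.8353]}
{"k":39,"q":[-0.6566,2.6997,-2.0546],"\u03b8\u0307":[2.3062,0.7843,-0.6825],"ee":[0.2433,-0.0335,0.1231]}
{"summary": "final ee position (m): 0.2433 -0.0335 0.1231"}


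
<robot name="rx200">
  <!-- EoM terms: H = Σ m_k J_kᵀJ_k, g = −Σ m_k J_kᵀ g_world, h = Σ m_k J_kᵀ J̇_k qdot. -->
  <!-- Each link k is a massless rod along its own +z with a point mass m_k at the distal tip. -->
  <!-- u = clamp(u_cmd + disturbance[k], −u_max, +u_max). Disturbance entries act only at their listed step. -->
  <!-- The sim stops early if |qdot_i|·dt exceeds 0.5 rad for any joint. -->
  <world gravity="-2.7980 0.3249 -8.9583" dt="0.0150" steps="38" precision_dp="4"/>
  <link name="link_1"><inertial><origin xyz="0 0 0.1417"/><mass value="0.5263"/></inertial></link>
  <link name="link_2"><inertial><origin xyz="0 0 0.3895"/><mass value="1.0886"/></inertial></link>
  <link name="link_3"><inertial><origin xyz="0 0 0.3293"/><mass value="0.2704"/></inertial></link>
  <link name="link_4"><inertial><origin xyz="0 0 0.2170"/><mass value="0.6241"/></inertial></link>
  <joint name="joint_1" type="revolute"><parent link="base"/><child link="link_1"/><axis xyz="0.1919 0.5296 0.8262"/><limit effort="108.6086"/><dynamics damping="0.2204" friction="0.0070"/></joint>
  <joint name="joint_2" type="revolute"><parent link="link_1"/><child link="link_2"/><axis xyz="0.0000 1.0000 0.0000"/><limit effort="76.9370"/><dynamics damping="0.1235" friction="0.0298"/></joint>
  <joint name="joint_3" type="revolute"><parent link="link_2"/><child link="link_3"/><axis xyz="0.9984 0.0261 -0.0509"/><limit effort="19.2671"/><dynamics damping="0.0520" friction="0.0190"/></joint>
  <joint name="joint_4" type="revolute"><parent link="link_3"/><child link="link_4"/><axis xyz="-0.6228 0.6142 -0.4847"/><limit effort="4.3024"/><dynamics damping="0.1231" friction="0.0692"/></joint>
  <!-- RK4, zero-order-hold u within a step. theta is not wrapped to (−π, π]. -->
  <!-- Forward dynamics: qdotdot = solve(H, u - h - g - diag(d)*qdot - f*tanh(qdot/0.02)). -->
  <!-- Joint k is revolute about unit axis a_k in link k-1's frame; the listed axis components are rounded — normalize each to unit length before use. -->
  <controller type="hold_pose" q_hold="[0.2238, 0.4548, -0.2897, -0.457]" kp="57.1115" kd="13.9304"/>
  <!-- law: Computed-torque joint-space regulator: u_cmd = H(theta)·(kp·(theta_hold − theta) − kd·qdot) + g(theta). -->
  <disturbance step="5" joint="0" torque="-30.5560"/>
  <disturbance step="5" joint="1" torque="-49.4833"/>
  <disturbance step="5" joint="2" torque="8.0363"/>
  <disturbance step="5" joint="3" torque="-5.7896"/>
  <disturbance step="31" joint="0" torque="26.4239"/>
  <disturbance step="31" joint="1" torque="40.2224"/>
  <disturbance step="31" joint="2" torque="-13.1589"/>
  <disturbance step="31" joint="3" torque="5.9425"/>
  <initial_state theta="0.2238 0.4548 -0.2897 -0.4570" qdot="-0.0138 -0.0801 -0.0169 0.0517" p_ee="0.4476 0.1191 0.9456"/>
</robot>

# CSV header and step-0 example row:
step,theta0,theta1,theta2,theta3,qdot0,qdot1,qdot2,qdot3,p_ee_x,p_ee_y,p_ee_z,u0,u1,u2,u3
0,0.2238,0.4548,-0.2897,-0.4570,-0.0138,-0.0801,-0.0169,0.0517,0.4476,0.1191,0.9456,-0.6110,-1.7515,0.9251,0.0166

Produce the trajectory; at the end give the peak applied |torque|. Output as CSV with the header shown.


step,theta0,theta1,theta2,theta3,qdot0,qdot1,qdot2,qdot3,p_ee_x,p_ee_y,p_ee_z,u0,u1,u2,u3
1,0.2234,0.4539,-0.2901,-0.4569,-0.0206,-0.0572,-0.0155,0.0380,0.4467,0.1191,0.9461,-0.6871,-1.8949,0.9104,0.0115
2,0.2230,0.4533,-0.2905,-0.4570,-0.0188,-0.0428,-0.0110,0.0335,0.4459,0.1191,0.9465,-0.7543,-2.0193,0.8979,0.0067
3,0.2226,0.4528,-0.2908,-0.4571,-0.0145,-0.0324,-0.0062,0.0322,0.4454,0.1191,0.9467,-0.8130,-2.1270,0.8872,0.0024
4,0.2222,0.4525,-0.2911,-0.4573,-0.0099,-0.0245,-0.0019,0.0320,0.4450,0.1191,0.9469,-0.8638,-2.2201,0.8783,-0.0014
5,0.2219,0.4524,-0.2913,-0.4574,-0.0051,-0.0185,0.0019,0.0323,0.4447,0.1190,0.9471,-31.4638,-51.7834,8.9070,-4.3024
6,0.2144,0.4484,-0.2836,-0.4408,-0.9674,-0.5198,1.0114,2.1029,0.4407,0.1161,0.9504,5.6594,8.3449,-0.8911,0.9670
7,0.2021,0.4415,-0.2711,-0.4178,-0.6882,-0.3968,0.6598,1.0157,0.4334,0.1106,0.9561,4.6534,6.7288,-0.6872,0.8839
8,0.1934,0.4363,-0.2631,-0.4076,-0.4767,-0.2999,0.4251,0.3819,0.4274,0.1060,0.9602,3.7844,5.3297,-0.4875,0.7824
9,0.1874,0.4324,-0.2579,-0.4048,-0.3174,-0.2224,0.2663,0.0326,0.4226,0.1023,0.9632,3.0333,4.1165,-0.3004,0.6772
10,0.1836,0.4295,-0.2547,-0.4052,-0.1814,-0.1780,0.1933,-0.0121,0.4191,0.0995,0.9653,2.3845,3.0642,-0.1300,0.5656
11,0.1816,0.4271,-0.2522,-0.4053,-0.1038,-0.1209,0.1217,-0.0603,0.4166,0.0976,0.9668,1.8248,2.1509,0.0216,0.4676
12,0.1805,0.4256,-0.2506,-0.4058,-0.0543,-0.0667,0.0623,-0.0893,0.4151,0.0963,0.9677,1.3416,1.3595,0.1544,0.3815
13,0.1801,0.4248,-0.2498,-0.4063,-0.0165,-0.0250,0.0267,-0.0589,0.4143,0.0956,0.9682,0.9253,0.6749,0.2693,0.3028
14,0.1803,0.4246,-0.2495,-0.4067,0.0123,0.0122,-0.0128,-0.0786,0.4142,0.0953,0.9682,0.5682,0.0885,0.3658,0.2395
15,0.1809,0.4248,-0.2497,-0.4073,0.0415,0.0369,-0.0394,-0.0822,0.4146,0.0955,0.9680,0.2631,-0.4117,0.4461,0.1854
16,0.1819,0.4253,-0.2502,-0.4078,0.0691,0.0525,-0.0564,-0.0758,0.4153,0.0959,0.9676,0.0030,-0.8379,0.5127,0.1394
17,0.1833,0.4260,-0.2509,-0.4083,0.0896,0.0647,-0.0691,-0.0702,0.4164,0.0965,0.9670,-0.2183,-1.2012,0.5685,0.1005
18,0.1848,0.4269,-0.2518,-0.4087,0.1027,0.0748,-0.0787,-0.0661,0.4177,0.0973,0.9663,-0.4060,-1.5102,0.6151,0.0676
19,0.1866,0.4280,-0.2529,-0.4090,0.1102,0.0830,-0.0857,-0.0632,0.4191,0.0982,0.9655,-0.5646,-1.7720,0.6541,0.0400
20,0.1884,0.4292,-0.2540,-0.4093,0.1140,0.0889,-0.0904,-0.0610,0.4207,0.0992,0.9646,-0.6979,-1.9927,0.6867,0.0169
21,0.1902,0.4304,-0.2552,-0.4096,0.1154,0.0927,-0.0932,-0.0594,0.4223,0.1002,0.9636,-0.8096,-2.1777,0.7140,-0.0023
22,0.1921,0.4317,-0.2565,-0.4099,0.1151,0.0946,-0.0945,-0.0582,0.4239,0.1013,0.9627,-0.9025,-2.3318,0.7367,-0.0183
23,0.1939,0.4330,-0.2577,-0.4101,0.1137,0.0947,-0.0944,-0.0573,0.4256,0.1024,0.9617,-0.9793,-2.4593,0.7556,-0.0314
24,0.1957,0.4343,-0.2589,-0.4104,0.1114,0.0934,-0.0933,-0.0567,0.4272,0.1035,0.9608,-1.0422,-2.5639,0.7712,-0.0421
25,0.1975,0.4356,-0.2601,-0.4106,0.1086,0.0911,-0.0914,-0.0564,0.4288,0.1046,0.9598,-1.0934,-2.6488,0.7842,-0.0507
26,0.1992,0.4368,-0.2613,-0.4109,0.1054,0.0878,-0.0890,-0.0563,0.4303,0.1056,0.9589,-1.1345,-2.7170,0.7948,-0.0576
27,0.2009,0.4380,-0.2625,-0.4111,0.1018,0.0840,-0.0861,-0.0564,0.4318,0.1066,0.9580,-1.1671,-2.7709,0.8035,-0.0630
28,0.2025,0.4391,-0.2635,-0.4113,0.0980,0.0797,-0.0830,-0.0568,0.4332,0.1076,0.9572,-1.1924,-2.8128,0.8106,-0.0672
29,0.2041,0.4402,-0.2646,-0.4116,0.0939,0.0752,-0.0798,-0.0573,0.4345,0.1085,0.9564,-1.2117,-2.8445,0.8163,-0.0703
30,0.2056,0.4411,-0.2656,-0.4118,0.0896,0.0706,-0.0765,-0.0581,0.4357,0.1094,0.9556,-1.2259,-2.8678,0.8209,-0.0725
31,0.2070,0.4420,-0.2665,-0.4121,0.0851,0.0661,-0.0733,-0.0591,0.4369,0.1102,0.9549,25.1879,37.3383,-12.3343,4.3024
32,0.2145,0.4471,-0.2812,-0.4413,0.9365,0.5699,-1.8172,-3.5817,0.4400,0.1146,0.9511,-6.9551,-11.6378,3.6512,-1.0607
33,0.2273,0.4540,-0.3031,-0.4799,0.7441,0.3887,-1.1429,-1.7190,0.4450,0.1222,0.9450,-6.1113,-10.4546,3.1840,-0.9546
34,0.2370,0.4591,-0.3169,-0.4976,0.5409,0.2969,-0.7255,-0.7134,0.4496,0.1286,0.9404,-5.3774,-9.3908,2.8008,-0.8458
35,0.2439,0.4630,-0.3257,-0.5039,0.3802,0.2306,-0.4526,-0.1641,0.4535,0.1339,0.9368,-4.7416,-8.4415,2.4851,-0.7419
36,0.2487,0.4661,-0.3312,-0.5046,0.2473,0.1915,-0.3076,-0.0112,0.4568,0.1380,0.9342,-4.1921,-7.6019,2.2219,-0.6336
37,0.2517,0.4687,-0.3349,-0.5039,0.1552,0.1520,-0.2058,0.0388,0.4592,0.1411,0.9322,-3.7185,-6.8649,1.9997,-0.5353
38,0.2535,0.4707,-0.3375,-0.5035,0.0976,0.1080,-0.1183,0.0826,0.4610,0.1431,0.9308,,,,
# max |u| (N·m): 51.7834


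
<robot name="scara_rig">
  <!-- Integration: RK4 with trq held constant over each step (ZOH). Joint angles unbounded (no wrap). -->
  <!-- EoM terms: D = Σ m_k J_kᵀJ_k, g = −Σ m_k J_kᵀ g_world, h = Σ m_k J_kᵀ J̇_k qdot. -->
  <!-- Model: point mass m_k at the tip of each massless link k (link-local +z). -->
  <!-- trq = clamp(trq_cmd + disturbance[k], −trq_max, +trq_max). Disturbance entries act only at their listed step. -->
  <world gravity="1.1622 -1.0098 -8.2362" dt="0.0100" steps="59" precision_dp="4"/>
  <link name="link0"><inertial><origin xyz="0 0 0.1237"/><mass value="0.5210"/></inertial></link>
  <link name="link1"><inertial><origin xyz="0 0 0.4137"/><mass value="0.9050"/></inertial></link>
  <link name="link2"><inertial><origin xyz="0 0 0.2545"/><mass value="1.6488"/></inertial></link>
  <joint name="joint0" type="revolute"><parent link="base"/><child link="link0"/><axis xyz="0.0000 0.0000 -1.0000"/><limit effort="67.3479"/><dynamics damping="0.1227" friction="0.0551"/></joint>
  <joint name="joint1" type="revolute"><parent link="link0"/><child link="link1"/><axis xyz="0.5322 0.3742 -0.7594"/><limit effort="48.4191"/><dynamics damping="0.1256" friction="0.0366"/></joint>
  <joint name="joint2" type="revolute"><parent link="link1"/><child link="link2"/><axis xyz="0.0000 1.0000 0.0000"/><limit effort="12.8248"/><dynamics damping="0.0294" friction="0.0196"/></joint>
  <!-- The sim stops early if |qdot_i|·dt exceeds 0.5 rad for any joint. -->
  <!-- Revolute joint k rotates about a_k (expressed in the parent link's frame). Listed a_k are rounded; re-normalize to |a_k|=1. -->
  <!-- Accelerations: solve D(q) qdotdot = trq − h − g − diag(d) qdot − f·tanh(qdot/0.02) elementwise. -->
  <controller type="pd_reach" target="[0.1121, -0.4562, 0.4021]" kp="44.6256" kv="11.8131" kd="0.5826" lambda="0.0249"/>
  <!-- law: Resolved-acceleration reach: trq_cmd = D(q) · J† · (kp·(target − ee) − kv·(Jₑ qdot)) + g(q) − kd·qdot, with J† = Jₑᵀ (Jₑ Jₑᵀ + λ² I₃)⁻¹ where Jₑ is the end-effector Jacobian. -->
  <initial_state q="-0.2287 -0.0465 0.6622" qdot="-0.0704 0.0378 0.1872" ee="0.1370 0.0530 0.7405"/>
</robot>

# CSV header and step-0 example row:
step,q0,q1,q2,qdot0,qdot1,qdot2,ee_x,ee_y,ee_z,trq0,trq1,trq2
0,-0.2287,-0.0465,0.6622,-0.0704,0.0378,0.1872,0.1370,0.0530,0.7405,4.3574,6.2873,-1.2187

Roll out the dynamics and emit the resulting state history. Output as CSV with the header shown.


step,q0,q1,q2,qdot0,qdot1,qdot2,ee_x,ee_y,ee_z,trq0,trq1,trq2
1,-0.2108,-0.0501,0.6669,3.4962,-0.7261,0.7316,0.1376,0.0521,0.7399,1.8056,5.4971,-1.5579
2,-0.1779,-0.0560,0.6735,3.0886,-0.4489,0.5945,0.1387,0.0501,0.7391,1.8837,4.9149,-1.3848
3,-0.1470,-0.0598,0.6794,3.1067,-0.3072,0.5788,0.1401,0.0475,0.7384,1.7094,4.3752,-1.3258
4,-0.1160,-0.0622,0.6852,3.0780,-0.1718,0.5914,0.1420,0.0443,0.7376,1.5875,3.8812,-1.3031
5,-0.0853,-0.0633,0.6913,3.0538,-0.0544,0.6335,0.1442,0.0405,0.7367,1.4810,3.4234,-1.3139
6,-0.0549,-0.0634,0.6980,3.0419,0.0440,0.7009,0.1467,0.0362,0.7356,1.3834,3.0036,-1.3516
7,-0.0245,-0.0625,0.7054,3.0324,0.1274,0.7874,0.1494,0.0314,0.7344,1.2992,2.6237,-1.4088
8,0.0058,-0.0608,0.7138,3.0074,0.2033,0.8850,0.1523,0.0262,0.7330,1.2366,2.2767,-1.4794
9,0.0357,-0.0585,0.7232,2.9807,0.2693,0.9924,0.1554,0.0205,0.7313,1.1846,1.9633,-1.5617
10,0.0654,-0.0555,0.7337,2.9493,0.3277,1.1060,0.1586,0.0144,0.7295,1.1432,1.6841,-1.6528
11,0.0947,-0.0520,0.7453,2.9113,0.3807,1.2226,0.1619,0.0080,0.7273,1.1116,1.4385,-1.7506
12,0.1236,-0.0479,0.7581,2.8647,0.4300,1.3392,0.1652,0.0011,0.7250,1.0890,1.2239,-1.8533
13,0.1520,-0.0434,0.7721,2.8082,0.4777,1.4533,0.1685,-0.0061,0.7223,1.0742,1.0367,-1.9597
14,0.1798,-0.0384,0.7872,2.7408,0.5255,1.5623,0.1718,-0.0137,0.7194,1.0658,0.8718,-2.0687
15,0.2069,-0.0329,0.8033,2.6622,0.5745,1.6643,0.1750,-0.0216,0.7162,1.0622,0.7231,-2.1794
16,0.2331,-0.0269,0.8204,2.5724,0.6261,1.7575,0.1780,-0.0298,0.7127,1.0617,0.5842,-2.2911
17,0.2583,-0.0204,0.8384,2.4720,0.6810,1.8404,0.1809,-0.0383,0.7089,1.0623,0.4485,-2.4032
18,0.2825,-0.0133,0.8572,2.3621,0.7395,1.9120,0.1837,-0.0470,0.7049,1.0623,0.3098,-2.5150
19,0.3055,-0.0056,0.8766,2.2439,0.8019,1.9715,0.1862,-0.0560,0.7006,1.0601,0.1626,-2.6259
20,0.3274,0.0028,0.8966,2.1189,0.8679,2.0185,0.1884,-0.0653,0.6961,1.0540,0.0025,-2.7353
21,0.3479,0.0118,0.9169,1.9890,0.9371,2.0527,0.1904,-0.0748,0.6913,1.0428,-0.1737,-2.8424
22,0.3672,0.0215,0.9376,1.8558,1.0089,2.0742,0.1921,-0.0844,0.6863,1.0254,-0.3682,-2.9467
23,0.3851,0.0319,0.9584,1.7210,1.0824,2.0832,0.1935,-0.0942,0.6811,1.0012,-0.5816,-3.0474
24,0.4016,0.0431,0.9792,1.5862,1.1568,2.0804,0.1946,-0.1041,0.6756,0.9698,-0.8136,-3.1439
25,0.4168,0.0551,0.9999,1.4529,1.2311,2.0663,0.1954,-0.1142,0.6700,0.9310,-1.0629,-3.2355
26,0.4307,0.0677,1.0205,1.3223,1.3043,2.0416,0.1959,-0.1242,0.6643,0.8851,-1.3274,-3.3217
27,0.4433,0.0811,1.0407,1.1956,1.3756,2.0073,0.1961,-0.1344,0.6584,0.8325,-1.6044,-3.4019
28,0.4546,0.0952,1.0606,1.0734,1.4441,1.9643,0.1960,-0.1445,0.6523,0.7738,-1.8907,-3.4759
29,0.4648,0.1100,1.0800,0.9566,1.5089,1.9135,0.1956,-0.1546,0.6462,0.7098,-2.1831,-3.5432
30,0.4738,0.1254,1.0988,0.8455,1.5694,1.8561,0.1948,-0.1646,0.6400,0.6416,-2.4783,-3.6037
31,0.4817,0.1413,1.1171,0.7406,1.6250,1.7930,0.1939,-0.1746,0.6338,0.5700,-2.7731,-3.6574
32,0.4887,0.1578,1.1347,0.6419,1.6753,1.7251,0.1926,-0.1844,0.6274,0.4962,-3.0645,-3.7043
33,0.4946,0.1748,1.1516,0.5495,1.7198,1.6536,0.1912,-0.1941,0.6211,0.4212,-3.3499,-3.7445
34,0.4997,0.1922,1.1678,0.4635,1.7584,1.5793,0.1895,-0.2037,0.6147,0.3460,-3.6268,-3.7782
35,0.5039,0.2099,1.1832,0.3836,1.7909,1.5031,0.1876,-0.2131,0.6084,0.2717,-3.8932,-3.8057
36,0.5074,0.2280,1.1978,0.3097,1.8172,1.4259,0.1855,-0.2222,0.6021,0.1990,-4.1475,-3.8275
37,0.5102,0.2462,1.2117,0.2417,1.8374,1.3483,0.1833,-0.2312,0.5958,0.1288,-4.3883,-3.8438
38,0.5123,0.2647,1.2248,0.1791,1.8516,1.2710,0.1810,-0.2400,0.5895,0.0619,-4.6145,-3.8552
39,0.5138,0.2832,1.2371,0.1218,1.8600,1.1946,0.1785,-0.2485,0.5833,-0.0012,-4.8255,-3.8620
40,0.5147,0.3019,1.2487,0.0695,1.8627,1.1197,0.1759,-0.2568,0.5772,-0.0599,-5.0209,-3.8648
41,0.5152,0.3205,1.2595,0.0223,1.8599,1.0469,0.1733,-0.2648,0.5712,-0.1144,-5.2003,-3.8642
42,0.5152,0.3390,1.2697,-0.0137,1.8486,0.9798,0.1706,-0.2726,0.5653,-0.1729,-5.3620,-3.8623
43,0.5149,0.3574,1.2792,-0.0404,1.8301,0.9181,0.1679,-0.2801,0.5594,-0.2349,-5.5068,-3.8592
44,0.5144,0.3756,1.2880,-0.0667,1.8089,0.8573,0.1651,-0.2873,0.5537,-0.2887,-5.6376,-3.8523
45,0.5136,0.3936,1.2963,-0.0927,1.7854,0.7976,0.1622,-0.2943,0.5480,-0.3337,-5.7547,-3.8423
46,0.5126,0.4113,1.3040,-0.1177,1.7595,0.7398,0.1594,-0.3010,0.5425,-0.3708,-5.8583,-3.8297
47,0.5113,0.4287,1.3111,-0.1412,1.7312,0.6841,0.1566,-0.3075,0.5371,-0.4007,-5.9487,-3.8153
48,0.5098,0.4459,1.3177,-0.1630,1.7005,0.6311,0.1538,-0.3137,0.5319,-0.4238,-6.0264,-3.7994
49,0.5080,0.4627,1.3238,-0.1831,1.6676,0.5807,0.1510,-0.3196,0.5267,-0.4407,-6.0921,-3.7825
50,0.5061,0.4792,1.3293,-0.2013,1.6328,0.5331,0.1483,-0.3253,0.5217,-0.4518,-6.1464,-3.7649
51,0.5040,0.4954,1.3344,-0.2176,1.5963,0.4883,0.1457,-0.3308,0.5169,-0.4574,-6.1902,-3.7467
52,0.5018,0.5112,1.3391,-0.2323,1.5584,0.4463,0.1431,-0.3360,0.5122,-0.4581,-6.2240,-3.7281
53,0.4994,0.5265,1.3434,-0.2454,1.5193,0.4069,0.1405,-0.3410,0.5076,-0.4541,-6.2488,-3.7094
54,0.4969,0.5415,1.3473,-0.2569,1.4793,0.3701,0.1381,-0.3458,0.5031,-0.4459,-6.2652,-3.6906
55,0.4942,0.5561,1.3508,-0.2670,1.4386,0.3359,0.1357,-0.3503,0.4988,-0.4337,-6.2741,-3.6719
56,0.4915,0.5703,1.3540,-0.2758,1.3975,0.3039,0.1334,-0.3547,0.4947,-0.4179,-6.2760,-3.6532
57,0.4887,0.5841,1.3569,-0.2834,1.3560,0.2743,0.1312,-0.3588,0.4906,-0.3989,-6.2719,-3.6347
58,0.4859,0.5974,1.3595,-0.2899,1.3145,0.2467,0.1291,-0.3628,0.4867,-0.3770,-6.2621,-3.6164
59,0.4829,0.6104,1.3618,-0.2953,1.2732,0.2210,0.1271,-0.3666,0.4830,,,


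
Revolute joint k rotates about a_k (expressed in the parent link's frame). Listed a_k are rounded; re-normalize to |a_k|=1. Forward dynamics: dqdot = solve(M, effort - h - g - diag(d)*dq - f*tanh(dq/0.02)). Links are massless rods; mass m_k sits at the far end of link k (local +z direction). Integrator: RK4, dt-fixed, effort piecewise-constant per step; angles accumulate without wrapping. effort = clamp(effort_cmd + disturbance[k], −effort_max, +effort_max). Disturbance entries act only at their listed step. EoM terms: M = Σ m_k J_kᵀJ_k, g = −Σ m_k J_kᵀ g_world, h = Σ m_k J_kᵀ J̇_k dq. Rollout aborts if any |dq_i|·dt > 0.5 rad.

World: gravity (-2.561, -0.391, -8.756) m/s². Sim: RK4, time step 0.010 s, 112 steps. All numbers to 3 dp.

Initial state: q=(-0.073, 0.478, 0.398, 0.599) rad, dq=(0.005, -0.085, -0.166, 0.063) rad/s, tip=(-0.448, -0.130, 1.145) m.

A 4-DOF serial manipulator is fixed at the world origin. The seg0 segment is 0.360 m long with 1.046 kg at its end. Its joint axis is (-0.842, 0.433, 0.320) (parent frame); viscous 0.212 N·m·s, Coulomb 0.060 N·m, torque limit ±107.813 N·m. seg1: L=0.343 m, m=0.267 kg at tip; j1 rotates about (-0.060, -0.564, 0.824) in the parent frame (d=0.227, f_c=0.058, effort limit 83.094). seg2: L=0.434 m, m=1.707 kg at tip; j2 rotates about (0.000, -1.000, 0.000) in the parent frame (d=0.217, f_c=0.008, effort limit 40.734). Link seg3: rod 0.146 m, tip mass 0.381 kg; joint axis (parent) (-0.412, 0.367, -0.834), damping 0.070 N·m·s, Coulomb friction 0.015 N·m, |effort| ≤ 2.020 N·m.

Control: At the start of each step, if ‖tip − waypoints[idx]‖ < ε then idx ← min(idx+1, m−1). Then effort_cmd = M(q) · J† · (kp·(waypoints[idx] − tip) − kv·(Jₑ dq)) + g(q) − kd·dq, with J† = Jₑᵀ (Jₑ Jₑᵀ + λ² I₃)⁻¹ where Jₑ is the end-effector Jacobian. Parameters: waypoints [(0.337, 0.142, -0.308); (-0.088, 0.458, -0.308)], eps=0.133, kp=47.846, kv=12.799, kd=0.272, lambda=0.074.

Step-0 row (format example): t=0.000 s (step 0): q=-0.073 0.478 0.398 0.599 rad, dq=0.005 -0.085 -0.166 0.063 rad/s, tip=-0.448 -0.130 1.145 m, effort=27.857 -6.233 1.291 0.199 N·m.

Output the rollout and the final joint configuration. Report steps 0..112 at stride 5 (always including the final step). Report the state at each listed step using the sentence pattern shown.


t=0.050 s (step 5): q=-0.063 0.364 0.532 0.622 rad, dq=0.371 -3.083 4.090 0.483 rad/s, tip=-0.453 -0.109 1.130 m, effort=9.097 -3.736 0.543 0.082 N·m.
t=0.100 s (step 10): q=-0.061 0.165 0.780 0.647 rad, dq=-0.553 -5.096 5.767 0.494 rad/s, tip=-0.472 -0.068 1.087 m, effort=-9.905 -1.082 1.985 0.081 N·m.
t=0.150 s (step 15): q=-0.152 -0.176 1.124 0.665 rad, dq=-3.304 -8.492 8.130 0.101 rad/s, tip=-0.488 -0.021 1.010 m, effort=-25.523 -3.426 1.012 0.266 N·m.
t=0.200 s (step 20): q=-0.372 -0.614 1.576 0.655 rad, dq=-5.000 -8.175 9.509 -0.461 rad/s, tip=-0.464 0.009 0.886 m, effort=0.512 -10.372 1.414 0.289 N·m.
t=0.250 s (step 25): q=-0.612 -0.964 2.041 0.631 rad, dq=-4.411 -5.910 8.939 -0.429 rad/s, tip=-0.392 0.018 0.726 m, effort=17.514 -8.537 -1.615 0.214 N·m.
t=0.300 s (step 30): q=-0.798 -1.225 2.463 0.615 rad, dq=-2.925 -4.804 7.980 -0.205 rad/s, tip=-0.298 0.017 0.556 m, effort=21.324 -4.869 -8.759 0.284 N·m.
t=0.350 s (step 35): q=-0.893 -1.478 2.842 0.612 rad, dq=-0.695 -5.928 7.274 0.100 rad/s, tip=-0.205 0.017 0.391 m, effort=21.168 -1.674 -15.745 0.390 N·m.
t=0.400 s (step 40): q=-0.842 -1.869 3.203 0.670 rad, dq=2.666 -6.313 6.718 2.104 rad/s, tip=-0.146 0.021 0.241 m, effort=28.136 0.699 -23.812 0.080 N·m.
t=0.450 s (step 45): q=-0.611 -1.938 3.472 0.663 rad, dq=7.303 1.028 4.417 -1.067 rad/s, tip=-0.155 0.004 0.114 m, effort=39.006 4.035 -32.582 1.175 N·m.
t=0.500 s (step 50): q=-0.300 -1.825 3.630 0.627 rad, dq=2.912 3.331 1.779 -0.135 rad/s, tip=-0.139 -0.064 0.065 m, effort=-31.234 -4.169 -3.644 0.724 N·m.
t=0.550 s (step 55): q=-0.318 -1.621 3.669 0.632 rad, dq=-3.101 4.679 0.031 0.254 rad/s, tip=-0.095 -0.104 0.041 m, effort=-20.525 -3.450 -2.550 0.401 N·m.
t=0.600 s (step 60): q=-0.576 -1.373 3.657 0.648 rad, dq=-7.048 5.121 -0.355 0.376 rad/s, tip=-0.051 -0.119 0.013 m, effort=-19.046 -3.768 -1.360 0.229 N·m.
t=0.650 s (step 65): q=-1.011 -1.120 3.643 0.667 rad, dq=-10.145 4.894 -0.126 0.390 rad/s, tip=-0.017 -0.130 -0.019 m, effort=-11.697 -3.417 -3.933 0.152 N·m.
t=0.700 s (step 70): q=-1.547 -0.896 3.649 0.685 rad, dq=-10.705 3.869 0.388 0.358 rad/s, tip=0.005 -0.146 -0.061 m, effort=12.663 -0.741 -8.303 0.124 N·m.
t=0.750 s (step 75): q=-2.024 -0.758 3.684 0.700 rad, dq=-8.092 1.550 1.010 0.225 rad/s, tip=0.023 -0.154 -0.116 m, effort=22.083 -0.262 -9.698 0.147 N·m.
t=0.800 s (step 80): q=-2.358 -0.734 3.745 0.708 rad, dq=-5.463 -0.356 1.359 0.084 rad/s, tip=0.047 -0.143 -0.172 m, effort=15.063 -1.366 -9.920 0.185 N·m.
t=0.850 s (step 85): q=-2.591 -0.773 3.816 0.710 rad, dq=-4.019 -1.065 1.432 0.026 rad/s, tip=0.080 -0.117 -0.219 m, effort=7.165 -2.455 -9.654 0.197 N·m.
t=0.900 s (step 90): q=-2.775 -0.827 3.886 0.711 rad, dq=-3.448 -1.021 1.363 0.021 rad/s, tip=0.117 -0.083 -0.253 m, effort=1.945 -3.360 -9.211 0.194 N·m.
t=0.950 s (step 95): q=-2.942 -0.870 3.951 0.713 rad, dq=-3.245 -0.690 1.239 0.033 rad/s, tip=0.156 -0.049 -0.276 m, effort=-0.208 -3.848 -8.822 0.188 N·m.
t=1.000 s (step 100): q=-3.098 -0.897 4.010 0.715 rad, dq=-2.992 -0.388 1.111 0.039 rad/s, tip=0.195 -0.017 -0.290 m, effort=-0.542 -3.967 -8.498 0.184 N·m.
t=1.050 s (step 105): q=-3.238 -0.911 4.062 0.716 rad, dq=-2.556 -0.220 0.980 0.027 rad/s, tip=0.231 0.011 -0.298 m, effort=-0.692 -4.046 -8.112 0.180 N·m.
t=1.100 s (step 110): q=-3.352 -0.921 4.108 0.718 rad, dq=-1.997 -0.171 0.842 0.013 rad/s, tip=0.263 0.034 -0.302 m, effort=19.979 -0.222 -14.413 0.514 N·m.
t=1.120 s (step 112): q=-3.377 -0.933 4.123 0.722 rad, dq=-0.502 -1.015 0.731 0.105 rad/s, tip=0.273 0.042 -0.301 m.
final q (rad): -3.377 -0.933 4.123 0.722


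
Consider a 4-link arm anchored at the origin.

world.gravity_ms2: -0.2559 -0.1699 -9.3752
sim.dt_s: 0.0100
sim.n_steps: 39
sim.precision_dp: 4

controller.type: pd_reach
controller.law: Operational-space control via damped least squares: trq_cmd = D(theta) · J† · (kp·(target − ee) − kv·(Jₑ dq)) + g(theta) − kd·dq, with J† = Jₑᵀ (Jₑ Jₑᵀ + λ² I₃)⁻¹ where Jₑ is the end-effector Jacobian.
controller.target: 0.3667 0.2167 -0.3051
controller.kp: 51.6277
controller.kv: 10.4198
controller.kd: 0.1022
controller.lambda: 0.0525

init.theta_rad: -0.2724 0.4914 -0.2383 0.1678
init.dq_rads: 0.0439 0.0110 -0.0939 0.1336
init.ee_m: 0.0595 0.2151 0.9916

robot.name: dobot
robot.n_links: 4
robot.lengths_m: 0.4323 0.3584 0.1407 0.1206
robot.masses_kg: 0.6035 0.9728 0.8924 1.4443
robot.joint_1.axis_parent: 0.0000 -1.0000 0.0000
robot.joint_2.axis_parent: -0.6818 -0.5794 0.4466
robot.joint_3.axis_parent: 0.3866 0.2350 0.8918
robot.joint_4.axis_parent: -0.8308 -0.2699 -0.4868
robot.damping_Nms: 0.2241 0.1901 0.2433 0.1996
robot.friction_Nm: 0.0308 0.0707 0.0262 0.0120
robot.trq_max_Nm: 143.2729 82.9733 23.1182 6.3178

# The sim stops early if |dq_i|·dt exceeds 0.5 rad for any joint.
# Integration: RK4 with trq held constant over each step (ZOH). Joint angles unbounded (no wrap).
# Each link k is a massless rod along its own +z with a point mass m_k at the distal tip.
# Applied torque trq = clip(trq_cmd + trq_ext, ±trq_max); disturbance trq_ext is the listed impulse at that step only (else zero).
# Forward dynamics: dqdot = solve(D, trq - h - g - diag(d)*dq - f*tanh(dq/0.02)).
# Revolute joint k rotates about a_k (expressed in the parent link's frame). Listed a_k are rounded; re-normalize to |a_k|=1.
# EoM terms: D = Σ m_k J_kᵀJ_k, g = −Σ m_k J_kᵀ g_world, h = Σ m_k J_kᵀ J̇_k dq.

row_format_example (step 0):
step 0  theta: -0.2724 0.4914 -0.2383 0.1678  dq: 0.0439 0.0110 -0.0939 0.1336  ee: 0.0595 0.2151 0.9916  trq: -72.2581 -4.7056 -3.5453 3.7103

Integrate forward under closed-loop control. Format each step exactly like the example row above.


step 1  theta: -0.2753 0.4967 -0.2373 0.1713  dq: -0.6129 0.9688 -0.3757 0.0986  ee: 0.0599 0.2168 0.9905  trq: -64.8765 -4.4663 -3.1189 3.2976
step 2  theta: -0.2845 0.5113 -0.2375 0.1756  dq: -1.2201 1.8580 -0.5439 0.1283  ee: 0.0621 0.2211 0.9875  trq: -58.8001 -3.9837 -2.8222 2.9608
step 3  theta: -0.2998 0.5347 -0.2389 0.1801  dq: -1.8095 2.7297 -0.6379 0.1330  ee: 0.0659 0.2277 0.9826  trq: -53.9248 -3.2512 -2.6394 2.6977
step 4  theta: -0.3209 0.5668 -0.2416 0.1838  dq: -2.4125 3.6414 -0.5715 0.1391  ee: 0.0710 0.2363 0.9758  trq: -50.1838 -2.2868 -2.5651 2.4924
step 5  theta: -0.3482 0.6082 -0.2458 0.1855  dq: -3.0514 4.6028 -0.6036 -0.0202  ee: 0.0773 0.2466 0.9668  trq: -47.4772 -1.1446 -2.5521 2.3466
step 6  theta: -0.3822 0.6596 -0.2508 0.1850  dq: -3.7539 5.6495 -0.6710 -0.2356  ee: 0.0846 0.2582 0.9554  trq: -45.6224 0.0140 -2.5673 2.2275
step 7  theta: -0.4236 0.7218 -0.2579 0.1815  dq: -4.5374 6.7722 -0.9269 -0.4867  ee: 0.0926 0.2705 0.9412  trq: -44.3137 0.9324 -2.5388 2.1057
step 8  theta: -0.4733 0.7954 -0.2690 0.1762  dq: -5.4012 7.9132 -1.4987 -0.6056  ee: 0.1011 0.2831 0.9236  trq: -43.1152 1.1943 -2.3669 1.9261
step 9  theta: -0.5318 0.8799 -0.2874 0.1720  dq: -6.3049 8.9280 -2.5493 -0.3329  ee: 0.1097 0.2951 0.9022  trq: -41.4904 0.3906 -1.9493 1.6289
step 10  theta: -0.5992 0.9730 -0.3184 0.1742  dq: -7.1560 9.6041 -4.1608 0.5820  ee: 0.1184 0.3056 0.8765  trq: -38.6612 -1.4317 -1.2654 1.1925
step 11  theta: -0.6743 1.0704 -0.3675 0.1896  dq: -7.8375 9.7870 -6.0580 2.2440  ee: 0.1270 0.3136 0.8466  trq: -33.5132 -3.3758 -0.4637 0.6659
step 12  theta: -0.7549 1.1671 -0.4361 0.2232  dq: -8.2742 9.5053 -7.8672 4.2497  ee: 0.1357 0.3185 0.8129  trq: -25.4403 -4.1703 0.2308 0.1658
step 13  theta: -0.8388 1.2594 -0.5213 0.2758  dq: -8.4829 8.9716 -9.1815 6.1091  ee: 0.1451 0.3205 0.7764  trq: -15.3254 -3.3189 0.6879 -0.2415
step 14  theta: -0.9238 1.3460 -0.6172 0.3445  dq: -8.5328 8.3908 -9.9354 7.5054  ee: 0.1556 0.3198 0.7379  trq: -4.8352 -1.2557 0.9433 -0.5626
step 15  theta: -1.0089 1.4272 -0.7184 0.4244  dq: -8.4904 7.8693 -10.2473 8.4204  ee: 0.1675 0.3170 0.6984  trq: 4.7944 1.3557 1.0864 -0.8361
step 16  theta: -1.0933 1.5036 -0.8212 0.5115  dq: -8.3979 7.4338 -10.2644 8.9726  ee: 0.1808 0.3127 0.6588  trq: 13.0544 4.0634 1.1807 -1.0899
step 17  theta: -1.1766 1.5760 -0.9233 0.6028  dq: -8.2768 7.0755 -10.1041 9.2793  ee: 0.1953 0.3071 0.6196  trq: 19.9101 6.6569 1.2551 -1.3329
step 18  theta: -1.2586 1.6452 -1.0232 0.6963  dq: -8.1362 6.7750 -9.8436 9.4164  ee: 0.2107 0.3008 0.5815  trq: 25.5375 9.0749 1.3184 -1.5630
step 19  theta: -1.3392 1.7116 -1.1202 0.7904  dq: -7.9790 6.5122 -9.5260 9.4224  ee: 0.2269 0.2938 0.5448  trq: 30.1699 11.3262 1.3725 -1.7744
step 20  theta: -1.4181 1.7755 -1.2138 0.8841  dq: -7.8046 6.2688 -9.1671 9.3104  ee: 0.2436 0.2863 0.5098  trq: 34.0114 13.4364 1.4186 -1.9621
step 21  theta: -1.4952 1.8370 -1.3036 0.9761  dq: -7.6116 6.0289 -8.7603 9.0818  ee: 0.2605 0.2783 0.4768  trq: 37.1443 15.3879 1.4595 -2.1212
step 22  theta: -1.5702 1.8961 -1.3890 1.0652  dq: -7.3992 5.7804 -8.2824 8.7376  ee: 0.2773 0.2699 0.4459  trq: 39.3359 16.9942 1.4980 -2.2424
step 23  theta: -1.6431 1.9526 -1.4691 1.1504  dq: -7.1704 5.5150 -7.7005 8.2820  ee: 0.2939 0.2609 0.4171  trq: 39.6315 17.6178 1.5271 -2.3005
step 24  theta: -1.7136 2.0063 -1.5426 1.2303  dq: -6.9401 5.2235 -6.9614 7.7004  ee: 0.3098 0.2513 0.3904  trq: 35.9968 15.8351 1.5092 -2.2404
step 25  theta: -1.7821 2.0568 -1.6073 1.3033  dq: -6.7472 4.8777 -5.9426 6.9073  ee: 0.3248 0.2411 0.3655  trq: 26.9907 10.3152 1.3669 -2.0113
step 26  theta: -1.8491 2.1033 -1.6595 1.3665  dq: -6.6477 4.4267 -4.4722 5.7676  ee: 0.3389 0.2305 0.3421  trq: 16.1905 2.8954 1.0750 -1.6833
step 27  theta: -1.9156 2.1448 -1.6949 1.4167  dq: -6.6567 3.8616 -2.6216 4.3253  ee: 0.3517 0.2197 0.3196  trq: 9.4139 -2.4748 0.7427 -1.4078
step 28  theta: -1.9825 2.1803 -1.7117 1.4523  dq: -6.7231 3.2508 -0.7813 2.8624  ee: 0.3634 0.2092 0.2972  trq: 7.4883 -4.7019 0.4782 -1.2405
step 29  theta: -2.0501 2.2098 -1.7119 1.4744  dq: -6.7901 2.6653 0.7030 1.5972  ee: 0.3740 0.1995 0.2748  trq: 8.3894 -4.8013 0.3133 -1.1622
step 30  theta: -2.1182 2.2338 -1.6992 1.4853  dq: -6.8241 2.1306 1.7978 0.6387  ee: 0.3836 0.1907 0.2520  trq: 10.6198 -3.7176 0.2299 -1.1556
step 31  theta: -2.1864 2.2527 -1.6773 1.4884  dq: -6.8097 1.6505 2.5817 -0.0035  ee: 0.3924 0.1829 0.2289  trq: 13.5018 -1.9308 0.2028 -1.2089
step 32  theta: -2.2541 2.2671 -1.6489 1.4864  dq: -6.7411 1.2277 3.0976 -0.3714  ee: 0.4005 0.1760 0.2055  trq: 16.7139 0.3181 0.2150 -1.3100
step 33  theta: -2.3209 2.2775 -1.6166 1.4817  dq: -6.6193 0.8631 3.3686 -0.5553  ee: 0.4080 0.1702 0.1819  trq: 19.9670 2.8142 0.2517 -1.4374
step 34  theta: -2.3863 2.2846 -1.5825 1.4760  dq: -6.4477 0.5547 3.4448 -0.6009  ee: 0.4148 0.1652 0.1583  trq: 22.9807 5.3204 0.2985 -1.5748
step 35  theta: -2.4497 2.2889 -1.5485 1.4702  dq: -6.2337 0.2980 3.3726 -0.5546  ee: 0.4210 0.1612 0.1347  trq: 25.4958 7.6107 0.3468 -1.7065
step 36  theta: -2.5108 2.2908 -1.5158 1.4651  dq: -5.9877 0.0853 3.1984 -0.4606  ee: 0.4264 0.1581 0.1112  trq: 27.3666 9.5402 0.3931 -1.8220
step 37  theta: -2.5694 2.2908 -1.4851 1.4611  dq: -5.7213 -0.0899 2.9582 -0.3537  ee: 0.4310 0.1557 0.0879  trq: 28.5960 11.0686 0.4375 -1.9168
step 38  theta: -2.6252 2.2891 -1.4569 1.4581  dq: -5.4446 -0.2367 2.6930 -0.2558  ee: 0.4347 0.1542 0.0651  trq: 29.2842 12.2384 0.4801 -1.9912
step 39  theta: -2.6782 2.2861 -1.4313 1.4559  dq: -5.1648 -0.3635 2.4338 -0.1801  ee: 0.4376 0.1533 0.0427


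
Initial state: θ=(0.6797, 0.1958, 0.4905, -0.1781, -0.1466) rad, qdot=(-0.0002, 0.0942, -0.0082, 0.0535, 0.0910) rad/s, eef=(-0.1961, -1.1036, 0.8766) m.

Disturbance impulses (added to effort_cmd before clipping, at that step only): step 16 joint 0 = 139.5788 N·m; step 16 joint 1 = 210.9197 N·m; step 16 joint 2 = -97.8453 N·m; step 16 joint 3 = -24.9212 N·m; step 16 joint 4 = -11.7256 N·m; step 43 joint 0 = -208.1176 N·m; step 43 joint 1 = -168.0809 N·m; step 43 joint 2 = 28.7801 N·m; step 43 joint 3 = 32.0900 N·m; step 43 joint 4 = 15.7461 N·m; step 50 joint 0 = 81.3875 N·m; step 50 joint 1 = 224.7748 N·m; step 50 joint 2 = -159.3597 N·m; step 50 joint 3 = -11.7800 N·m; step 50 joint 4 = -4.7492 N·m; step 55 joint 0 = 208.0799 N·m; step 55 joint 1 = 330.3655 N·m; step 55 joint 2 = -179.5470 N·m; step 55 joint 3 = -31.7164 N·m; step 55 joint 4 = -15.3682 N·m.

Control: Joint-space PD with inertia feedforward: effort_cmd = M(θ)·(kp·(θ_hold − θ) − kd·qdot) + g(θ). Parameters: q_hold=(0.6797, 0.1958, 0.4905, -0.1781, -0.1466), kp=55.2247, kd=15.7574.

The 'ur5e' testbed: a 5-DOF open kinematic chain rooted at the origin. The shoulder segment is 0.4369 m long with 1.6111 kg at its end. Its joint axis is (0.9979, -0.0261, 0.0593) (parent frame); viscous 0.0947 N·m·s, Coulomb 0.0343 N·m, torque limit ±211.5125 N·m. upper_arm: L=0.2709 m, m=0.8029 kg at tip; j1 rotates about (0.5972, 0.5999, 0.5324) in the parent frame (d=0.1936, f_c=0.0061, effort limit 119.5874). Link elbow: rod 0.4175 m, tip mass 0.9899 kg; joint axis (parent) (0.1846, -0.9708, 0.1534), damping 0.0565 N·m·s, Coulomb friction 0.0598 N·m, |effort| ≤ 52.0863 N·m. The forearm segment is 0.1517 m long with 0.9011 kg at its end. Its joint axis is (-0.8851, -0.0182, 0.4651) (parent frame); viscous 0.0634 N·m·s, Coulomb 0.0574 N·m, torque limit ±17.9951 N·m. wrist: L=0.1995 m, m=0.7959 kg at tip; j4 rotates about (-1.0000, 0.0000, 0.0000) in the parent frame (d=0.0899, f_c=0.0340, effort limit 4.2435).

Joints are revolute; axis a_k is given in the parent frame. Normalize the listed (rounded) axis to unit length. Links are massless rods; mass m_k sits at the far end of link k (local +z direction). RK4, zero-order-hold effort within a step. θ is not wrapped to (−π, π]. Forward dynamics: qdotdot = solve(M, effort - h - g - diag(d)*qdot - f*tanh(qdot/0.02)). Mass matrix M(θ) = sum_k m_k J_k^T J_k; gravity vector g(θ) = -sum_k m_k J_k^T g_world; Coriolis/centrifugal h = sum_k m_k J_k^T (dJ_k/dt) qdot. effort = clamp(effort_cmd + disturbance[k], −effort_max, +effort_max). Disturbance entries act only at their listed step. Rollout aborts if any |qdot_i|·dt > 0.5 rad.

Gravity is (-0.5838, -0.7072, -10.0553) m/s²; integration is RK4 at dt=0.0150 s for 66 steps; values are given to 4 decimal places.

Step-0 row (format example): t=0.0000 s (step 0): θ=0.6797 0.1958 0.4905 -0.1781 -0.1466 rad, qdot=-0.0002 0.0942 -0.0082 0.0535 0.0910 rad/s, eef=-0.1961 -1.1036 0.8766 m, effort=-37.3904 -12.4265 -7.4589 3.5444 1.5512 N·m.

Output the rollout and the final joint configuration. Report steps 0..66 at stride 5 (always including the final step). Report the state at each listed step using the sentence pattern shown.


t=0.0750 s (step 5): θ=0.6797 0.1991 0.4898 -0.1774 -0.1439 rad, qdot=-0.0002 0.0191 0.0002 0.0368 -0.0353 rad/s, eef=-0.1933 -1.1049 0.8760 m, effort=-36.0980 -10.8898 -8.1336 3.4100 1.5064 N·m.
t=0.1500 s (step 10): θ=0.6798 0.1992 0.4896 -0.1782 -0.1430 rad, qdot=-0.0004 -0.0018 0.0046 0.0292 -0.0417 rad/s, eef=-0.1931 -1.1050 0.8760 m, effort=-35.6146 -10.3287 -8.3678 3.3503 1.4801 N·m.
t=0.2250 s (step 15): θ=0.6798 0.1985 0.4897 -0.1792 -0.1424 rad, qdot=-0.0004 -0.0063 0.0056 0.0290 -0.0437 rad/s, eef=-0.1937 -1.1048 0.8761 m, effort=-35.4431 -10.1357 -8.4457 3.3299 1.4709 N·m.
t=0.3000 s (step 20): θ=0.6940 0.1864 0.4314 -0.4775 0.1868 rad, qdot=0.1370 0.0788 -0.4183 -0.9802 0.7342 rad/s, eef=-0.1590 -1.1219 0.8626 m, effort=-53.4457 -26.6382 -2.4006 5.7512 2.3804 N·m.
t=0.3750 s (step 25): θ=0.6976 0.1914 0.4226 -0.4812 0.1801 rad, qdot=-0.0017 -0.0040 0.0229 0.1373 -0.1292 rad/s, eef=-0.1493 -1.1279 0.8572 m, effort=-41.2027 -15.1760 -6.2597 4.2172 1.7419 N·m.
t=0.4500 s (step 30): θ=0.6965 0.1874 0.4266 -0.4709 0.1734 rad, qdot=-0.0222 -0.0830 0.0718 0.1381 -0.0706 rad/s, eef=-0.1553 -1.1248 0.8606 m, effort=-36.8216 -11.1367 -7.5944 3.7022 1.5103 N·m.
t=0.5250 s (step 35): θ=0.6947 0.1808 0.4322 -0.4610 0.1685 rad, qdot=-0.0239 -0.0867 0.0734 0.1256 -0.0598 rad/s, eef=-0.1643 -1.1198 0.8656 m, effort=-35.3824 -9.8464 -8.0464 3.5325 1.4355 N·m.
t=0.6000 s (step 40): θ=0.6930 0.1748 0.4373 -0.4524 0.1643 rad, qdot=-0.0203 -0.0702 0.0613 0.1035 -0.0538 rad/s, eef=-0.1724 -1.1151 0.8700 m, effort=-35.0083 -9.5409 -8.1779 3.4894 1.4178 N·m.
t=0.6750 s (step 45): θ=0.6685 0.1989 0.4916 -0.2967 -0.0291 rad, qdot=-0.8050 0.7829 1.6673 4.0566 -4.9651 rad/s, eef=-0.1928 -1.1011 0.8753 m, effort=0.0370 12.3855 -14.1053 0.4444 0.4983 N·m.
t=0.7500 s (step 50): θ=0.6405 0.2164 0.5438 -0.2220 -0.1130 rad, qdot=-0.0985 -0.0030 0.1657 0.0442 -0.0069 rad/s, eef=-0.2141 -1.0804 0.8833 m, effort=58.4811 119.5874 -52.0863 -9.4324 -3.7110 N·m.
t=0.8250 s (step 55): θ=0.6132 0.3211 0.6067 -0.1052 -0.1013 rad, qdot=-0.0636 0.5222 0.1764 0.4340 0.2665 rad/s, eef=-0.1836 -1.0869 0.8752 m, effort=168.3116 119.5874 -52.0863 -17.9951 -4.2435 N·m.
t=0.9000 s (step 60): θ=0.6804 0.2529 0.4623 -0.3780 0.1965 rad, qdot=0.5543 -0.5645 -1.0401 -0.2124 -0.2126 rad/s, eef=-0.1340 -1.1262 0.8664 m, effort=-59.1112 -27.8095 -2.1057 5.4268 2.2439 N·m.
t=0.9750 s (step 65): θ=0.7020 0.2237 0.4245 -0.3777 0.1737 rad, qdot=0.1009 -0.2698 -0.1415 0.0179 -0.2270 rad/s, eef=-0.1306 -1.1344 0.8651 m, effort=-43.2145 -15.3033 -6.3500 4.0269 1.6440 N·m.
t=0.9900 s (step 66): θ=0.7031 0.2199 0.4230 -0.3774 0.1704 rad, qdot=0.0569 -0.2364 -0.0580 0.0190 -0.2081 rad/s, eef=-0.1325 -1.1341 0.8655 m.
final θ (rad): 0.7031 0.2199 0.4230 -0.3774 0.1704
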